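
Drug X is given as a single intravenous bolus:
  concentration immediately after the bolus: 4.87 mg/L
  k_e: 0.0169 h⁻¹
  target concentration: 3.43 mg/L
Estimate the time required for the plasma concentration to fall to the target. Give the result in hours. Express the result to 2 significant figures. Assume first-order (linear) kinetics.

21 h

t = ln(C₀ / C) / k = ln(4.870 / 3.43) / 0.01690
  = ln(1.420) / 0.01690 = 0.3507 / 0.01690 = 20.75 h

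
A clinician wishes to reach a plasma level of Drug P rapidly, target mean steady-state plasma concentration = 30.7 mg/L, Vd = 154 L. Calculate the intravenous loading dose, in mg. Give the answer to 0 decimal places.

LD = Css × Vd = 30.7 × 154 = 4728 mg

4728 mg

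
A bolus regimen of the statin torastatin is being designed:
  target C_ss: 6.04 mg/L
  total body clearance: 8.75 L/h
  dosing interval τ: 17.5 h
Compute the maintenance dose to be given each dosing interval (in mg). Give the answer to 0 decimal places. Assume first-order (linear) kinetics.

925 mg

At steady state, Dose/τ = Css × CL.
Dose = Css × CL × τ = 6.04 × 8.750 × 17.5 = 924.9 mg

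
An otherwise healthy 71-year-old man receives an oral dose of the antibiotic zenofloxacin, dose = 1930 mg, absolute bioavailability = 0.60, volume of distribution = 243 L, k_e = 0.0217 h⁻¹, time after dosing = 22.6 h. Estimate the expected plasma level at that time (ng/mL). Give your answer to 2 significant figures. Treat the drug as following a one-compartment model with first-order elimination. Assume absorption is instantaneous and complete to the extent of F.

Amount reaching circulation = F × Dose = 0.60 × 1930 = 1158 mg
C₀ = F·Dose / Vd = 1158 / 243 = 4.765 mg/L
C = C₀ · e^(−k·t) = 4.765 × e^(−0.02170 × 22.6)
  = 4.765 × 0.6124 = 2.918 mg/L
Convert: 2.918 mg/L × 1000 = 2918 ng/mL

2900 ng/mL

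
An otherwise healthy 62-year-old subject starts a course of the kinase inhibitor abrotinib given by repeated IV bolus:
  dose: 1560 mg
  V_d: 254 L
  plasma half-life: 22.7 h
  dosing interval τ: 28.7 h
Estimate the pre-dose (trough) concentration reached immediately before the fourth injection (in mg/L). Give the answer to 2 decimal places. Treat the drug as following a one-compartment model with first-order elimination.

4.06 mg/L

C₀ per dose = Dose / Vd = 1560 / 254 = 6.142 mg/L
k = ln2 / t½ = 0.693147 / 22.7 = 0.03054 h⁻¹
Fraction remaining after one interval: r = e^(−kτ) = e^(−0.03054 × 28.7) = 0.4162
Before dose 4, 3 doses have been given (aged 1τ, 2τ, 3τ).
C_trough = C₀ × (r + r² + … + r^3) = C₀ × r(1−r^3)/(1−r)
        = 6.142 × 0.4162 × (1 − 0.07210) / (1 − 0.4162) = 4.063 mg/L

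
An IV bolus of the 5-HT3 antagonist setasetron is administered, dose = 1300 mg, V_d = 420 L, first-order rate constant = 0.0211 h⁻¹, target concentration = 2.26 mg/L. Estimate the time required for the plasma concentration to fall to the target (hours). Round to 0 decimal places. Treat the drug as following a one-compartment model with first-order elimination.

15 h

C₀ = Dose / Vd = 1300 / 420 = 3.095 mg/L
t = ln(C₀ / C) / k = ln(3.095 / 2.26) / 0.02110
  = ln(1.369) / 0.02110 = 0.3141 / 0.02110 = 14.89 h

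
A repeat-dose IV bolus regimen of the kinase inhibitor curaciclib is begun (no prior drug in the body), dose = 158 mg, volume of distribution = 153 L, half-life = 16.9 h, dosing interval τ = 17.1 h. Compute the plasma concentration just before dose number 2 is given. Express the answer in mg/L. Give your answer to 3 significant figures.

0.512 mg/L

C₀ per dose = Dose / Vd = 158 / 153 = 1.033 mg/L
k = ln2 / t½ = 0.693147 / 16.9 = 0.04101 h⁻¹
Fraction remaining after one interval: r = e^(−kτ) = e^(−0.04101 × 17.1) = 0.4960
Before dose 2, 1 dose has been given (aged 1τ).
C_trough = C₀ × r = 1.033 × 0.4960 = 0.5124 mg/L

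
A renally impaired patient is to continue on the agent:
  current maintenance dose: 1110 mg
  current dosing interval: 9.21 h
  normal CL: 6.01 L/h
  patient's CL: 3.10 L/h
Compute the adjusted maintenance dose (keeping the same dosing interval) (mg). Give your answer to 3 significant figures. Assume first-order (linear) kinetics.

573 mg

To keep the same average steady-state level, dosing rate must scale with clearance.
CL ratio = 3.10 / 6.01 = 0.5158
New dose (same interval) = 1110 × 0.5158 = 572.5 mg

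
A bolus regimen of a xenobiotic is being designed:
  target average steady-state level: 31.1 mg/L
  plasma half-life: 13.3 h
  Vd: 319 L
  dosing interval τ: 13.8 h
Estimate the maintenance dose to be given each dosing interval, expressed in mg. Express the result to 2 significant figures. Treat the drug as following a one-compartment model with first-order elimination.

k = ln2 / t½ = 0.693147 / 13.3 = 0.05212 h⁻¹
CL = k × Vd = 0.05212 × 319 = 16.63 L/h
At steady state, Dose/τ = Css × CL.
Dose = Css × CL × τ = 31.1 × 16.63 × 13.8 = 7137 mg

7100 mg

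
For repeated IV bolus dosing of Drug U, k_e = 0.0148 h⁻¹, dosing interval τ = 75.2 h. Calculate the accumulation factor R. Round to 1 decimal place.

e^(−kτ) = e^(−0.01480 × 75.2) = 0.3286
Accumulation ratio R = 1 / (1 − e^(−kτ)) = 1 / (1 − 0.3286) = 1.489

1.5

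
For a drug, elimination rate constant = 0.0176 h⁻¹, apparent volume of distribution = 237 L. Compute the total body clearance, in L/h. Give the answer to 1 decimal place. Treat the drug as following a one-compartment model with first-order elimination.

4.2 L/h

CL = k × Vd = 0.0176 × 237 = 4.171 L/h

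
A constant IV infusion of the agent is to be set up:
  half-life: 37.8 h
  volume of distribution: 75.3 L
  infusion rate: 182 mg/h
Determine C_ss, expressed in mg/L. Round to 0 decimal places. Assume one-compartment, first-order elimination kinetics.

k = ln2 / t½ = 0.693147 / 37.8 = 0.01834 h⁻¹
CL = k × Vd = 0.01834 × 75.3 = 1.381 L/h
At steady state Css = R₀ / CL = 182 / 1.381 = 131.8 mg/L

132 mg/L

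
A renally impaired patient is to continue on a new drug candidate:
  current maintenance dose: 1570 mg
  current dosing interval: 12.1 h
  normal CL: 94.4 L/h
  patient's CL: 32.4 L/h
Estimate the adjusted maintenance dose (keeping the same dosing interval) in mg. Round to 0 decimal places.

539 mg

To keep the same average steady-state level, dosing rate must scale with clearance.
CL ratio = 32.4 / 94.4 = 0.3432
New dose (same interval) = 1570 × 0.3432 = 538.8 mg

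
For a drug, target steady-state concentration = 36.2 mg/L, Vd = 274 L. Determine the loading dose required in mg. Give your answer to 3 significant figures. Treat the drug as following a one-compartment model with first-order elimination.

LD = Css × Vd = 36.2 × 274 = 9919 mg

9920 mg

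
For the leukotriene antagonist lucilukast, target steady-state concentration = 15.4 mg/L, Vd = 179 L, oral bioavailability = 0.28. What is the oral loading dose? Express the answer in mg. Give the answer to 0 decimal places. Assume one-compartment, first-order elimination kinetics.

9845 mg

LD = Css × Vd / F = 15.4 × 179 / 0.28 = 9845 mg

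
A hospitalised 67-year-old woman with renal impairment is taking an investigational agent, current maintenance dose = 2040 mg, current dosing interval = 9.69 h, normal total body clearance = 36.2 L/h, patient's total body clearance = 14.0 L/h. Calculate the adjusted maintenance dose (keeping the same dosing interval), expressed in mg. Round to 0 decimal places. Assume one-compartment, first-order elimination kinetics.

789 mg

To keep the same average steady-state level, dosing rate must scale with clearance.
CL ratio = 14.0 / 36.2 = 0.3867
New dose (same interval) = 2040 × 0.3867 = 788.9 mg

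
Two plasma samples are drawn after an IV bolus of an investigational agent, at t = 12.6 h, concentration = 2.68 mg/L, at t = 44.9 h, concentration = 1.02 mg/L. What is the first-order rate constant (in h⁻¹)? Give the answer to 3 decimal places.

0.030 h⁻¹

k = ln(C₁/C₂) / (t₂ − t₁) = ln(2.68/1.02) / (44.9 − 12.6)
  = 0.9660 / 32.30 = 0.02991 h⁻¹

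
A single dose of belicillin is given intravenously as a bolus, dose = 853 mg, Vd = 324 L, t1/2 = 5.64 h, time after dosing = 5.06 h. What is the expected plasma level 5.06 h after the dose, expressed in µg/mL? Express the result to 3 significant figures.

C₀ = Dose / Vd = 853.0 / 324 = 2.633 mg/L
k = ln2 / t½ = 0.693147 / 5.64 = 0.1229 h⁻¹
C = C₀ · e^(−k·t) = 2.633 × e^(−0.1229 × 5.06)
  = 2.633 × 0.5369 = 1.414 mg/L
(1.414 mg/L = 1.414 µg/mL)

1.41 µg/mL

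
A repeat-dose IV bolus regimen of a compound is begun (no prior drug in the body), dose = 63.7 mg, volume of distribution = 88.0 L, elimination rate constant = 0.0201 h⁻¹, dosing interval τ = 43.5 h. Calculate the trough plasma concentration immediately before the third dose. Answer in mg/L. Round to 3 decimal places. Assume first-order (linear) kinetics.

0.428 mg/L

C₀ per dose = Dose / Vd = 63.7 / 88.0 = 0.7239 mg/L
Fraction remaining after one interval: r = e^(−kτ) = e^(−0.02010 × 43.5) = 0.4171
Before dose 3, 2 doses have been given (aged 1τ, 2τ).
C_trough = C₀ × (r + r²) = 0.7239 × (0.4171 + 0.1740) = 0.4279 mg/L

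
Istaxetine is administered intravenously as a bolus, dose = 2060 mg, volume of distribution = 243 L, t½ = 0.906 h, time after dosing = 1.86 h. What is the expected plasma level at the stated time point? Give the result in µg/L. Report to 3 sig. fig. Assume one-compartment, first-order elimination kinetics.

2040 µg/L

C₀ = Dose / Vd = 2060 / 243 = 8.477 mg/L
k = ln2 / t½ = 0.693147 / 0.906 = 0.7651 h⁻¹
C = C₀ · e^(−k·t) = 8.477 × e^(−0.7651 × 1.86)
  = 8.477 × 0.2410 = 2.043 mg/L
Convert: 2.043 mg/L × 1000 = 2043 µg/L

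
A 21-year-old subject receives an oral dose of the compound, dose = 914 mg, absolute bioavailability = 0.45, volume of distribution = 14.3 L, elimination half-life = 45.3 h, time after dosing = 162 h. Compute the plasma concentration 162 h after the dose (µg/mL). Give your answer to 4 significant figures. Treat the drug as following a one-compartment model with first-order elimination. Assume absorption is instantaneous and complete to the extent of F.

2.412 µg/mL

Amount reaching circulation = F × Dose = 0.45 × 914.0 = 411.3 mg
C₀ = F·Dose / Vd = 411.3 / 14.3 = 28.76 mg/L
k = ln2 / t½ = 0.693147 / 45.3 = 0.01530 h⁻¹
C = C₀ · e^(−k·t) = 28.76 × e^(−0.01530 × 162)
  = 28.76 × 0.08386 = 2.412 mg/L
(2.412 mg/L = 2.412 µg/mL)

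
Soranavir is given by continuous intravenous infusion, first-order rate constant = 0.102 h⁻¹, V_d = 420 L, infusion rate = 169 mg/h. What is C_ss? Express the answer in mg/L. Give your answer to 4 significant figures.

CL = k × Vd = 0.1020 × 420 = 42.84 L/h
At steady state Css = R₀ / CL = 169 / 42.84 = 3.945 mg/L

3.945 mg/L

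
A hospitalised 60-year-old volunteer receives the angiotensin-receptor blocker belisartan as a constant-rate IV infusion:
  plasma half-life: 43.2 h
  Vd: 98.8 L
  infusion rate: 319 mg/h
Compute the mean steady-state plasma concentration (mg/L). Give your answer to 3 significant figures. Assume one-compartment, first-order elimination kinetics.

201 mg/L

k = ln2 / t½ = 0.693147 / 43.2 = 0.01605 h⁻¹
CL = k × Vd = 0.01605 × 98.8 = 1.586 L/h
At steady state Css = R₀ / CL = 319 / 1.586 = 201.1 mg/L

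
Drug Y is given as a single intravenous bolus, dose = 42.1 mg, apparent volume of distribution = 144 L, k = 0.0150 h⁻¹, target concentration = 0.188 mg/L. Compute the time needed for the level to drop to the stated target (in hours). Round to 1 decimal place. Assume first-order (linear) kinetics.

C₀ = Dose / Vd = 42.10 / 144 = 0.2924 mg/L
t = ln(C₀ / C) / k = ln(0.2924 / 0.188) / 0.01500
  = ln(1.555) / 0.01500 = 0.4415 / 0.01500 = 29.43 h

29.4 h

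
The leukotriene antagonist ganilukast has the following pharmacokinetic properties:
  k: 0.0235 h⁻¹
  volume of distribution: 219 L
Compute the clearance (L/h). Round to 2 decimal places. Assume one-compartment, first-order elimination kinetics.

CL = k × Vd = 0.0235 × 219 = 5.147 L/h

5.15 L/h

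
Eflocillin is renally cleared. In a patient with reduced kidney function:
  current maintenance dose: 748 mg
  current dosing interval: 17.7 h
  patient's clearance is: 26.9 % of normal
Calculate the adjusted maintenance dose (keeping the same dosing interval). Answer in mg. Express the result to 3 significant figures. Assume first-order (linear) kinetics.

To keep the same average steady-state level, dosing rate must scale with clearance.
CL ratio = 26.9 / 100 = 0.2690
New dose (same interval) = 748 × 0.2690 = 201.2 mg

201 mg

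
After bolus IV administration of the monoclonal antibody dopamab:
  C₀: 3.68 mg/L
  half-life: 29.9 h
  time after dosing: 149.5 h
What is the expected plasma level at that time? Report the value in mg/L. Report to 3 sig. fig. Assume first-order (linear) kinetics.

k = ln2 / t½ = 0.693147 / 29.9 = 0.02318 h⁻¹
t / t½ = 149.5 / 29.9 = 5 half-lives
C = C₀ × (1/2)^5 = 3.680 × 0.03125 = 0.1150 mg/L

0.115 mg/L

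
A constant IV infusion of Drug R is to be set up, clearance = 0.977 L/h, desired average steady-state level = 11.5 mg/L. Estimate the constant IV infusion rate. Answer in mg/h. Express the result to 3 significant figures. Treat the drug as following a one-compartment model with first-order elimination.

At steady state, infusion rate R₀ = Css × CL = 11.5 × 0.9770 = 11.24 mg/h

11.2 mg/h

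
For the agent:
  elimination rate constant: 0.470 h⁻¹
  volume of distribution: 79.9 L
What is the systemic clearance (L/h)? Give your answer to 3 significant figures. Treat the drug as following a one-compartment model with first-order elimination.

CL = k × Vd = 0.470 × 79.9 = 37.55 L/h

37.6 L/h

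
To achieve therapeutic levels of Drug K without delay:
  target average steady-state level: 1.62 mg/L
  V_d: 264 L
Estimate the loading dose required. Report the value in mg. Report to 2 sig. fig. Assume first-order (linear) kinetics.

430 mg

LD = Css × Vd = 1.62 × 264 = 427.7 mg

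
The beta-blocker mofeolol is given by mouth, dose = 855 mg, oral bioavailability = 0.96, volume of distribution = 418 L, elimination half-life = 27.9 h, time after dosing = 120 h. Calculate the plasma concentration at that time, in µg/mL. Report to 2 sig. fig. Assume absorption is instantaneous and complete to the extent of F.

Amount reaching circulation = F × Dose = 0.96 × 855.0 = 820.8 mg
C₀ = F·Dose / Vd = 820.8 / 418 = 1.964 mg/L
k = ln2 / t½ = 0.693147 / 27.9 = 0.02484 h⁻¹
C = C₀ · e^(−k·t) = 1.964 × e^(−0.02484 × 120)
  = 1.964 × 0.05075 = 0.09967 mg/L
(0.09967 mg/L = 0.09967 µg/mL)

0.10 µg/mL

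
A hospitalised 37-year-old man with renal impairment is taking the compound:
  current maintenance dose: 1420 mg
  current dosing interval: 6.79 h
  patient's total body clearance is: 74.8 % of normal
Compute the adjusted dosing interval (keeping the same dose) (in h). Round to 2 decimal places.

9.08 h

To keep the same average steady-state level, dosing rate must scale with clearance.
CL ratio = 74.8 / 100 = 0.7480
New interval (same dose) = 6.79 / 0.7480 = 9.078 h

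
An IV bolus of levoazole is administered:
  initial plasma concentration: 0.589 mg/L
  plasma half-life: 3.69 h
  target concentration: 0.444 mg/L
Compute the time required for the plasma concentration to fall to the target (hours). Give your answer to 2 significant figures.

1.5 h

k = ln2 / t½ = 0.693147 / 3.69 = 0.1878 h⁻¹
t = ln(C₀ / C) / k = ln(0.5890 / 0.444) / 0.1878
  = ln(1.327) / 0.1878 = 0.2829 / 0.1878 = 1.506 h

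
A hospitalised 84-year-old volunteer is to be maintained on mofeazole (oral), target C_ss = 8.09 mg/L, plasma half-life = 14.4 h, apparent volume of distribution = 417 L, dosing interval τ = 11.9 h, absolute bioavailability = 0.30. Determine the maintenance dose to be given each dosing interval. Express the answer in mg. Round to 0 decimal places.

k = ln2 / t½ = 0.693147 / 14.4 = 0.04814 h⁻¹
CL = k × Vd = 0.04814 × 417 = 20.07 L/h
At steady state, F × (Dose/τ) = Css × CL.
Dose = Css × CL × τ / F = 8.09 × 20.07 × 11.9 / 0.30 = 6441 mg

6441 mg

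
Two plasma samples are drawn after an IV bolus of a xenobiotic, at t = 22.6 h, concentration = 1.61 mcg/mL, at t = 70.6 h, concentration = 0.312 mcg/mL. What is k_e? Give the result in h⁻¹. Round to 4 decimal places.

k = ln(C₁/C₂) / (t₂ − t₁) = ln(1.61/0.312) / (70.6 − 22.6)
  = 1.641 / 48.00 = 0.03419 h⁻¹

0.0342 h⁻¹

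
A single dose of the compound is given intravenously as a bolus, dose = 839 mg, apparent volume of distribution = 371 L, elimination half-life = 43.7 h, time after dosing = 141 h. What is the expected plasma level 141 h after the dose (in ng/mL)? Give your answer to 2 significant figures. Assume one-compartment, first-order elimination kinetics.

C₀ = Dose / Vd = 839.0 / 371 = 2.261 mg/L
k = ln2 / t½ = 0.693147 / 43.7 = 0.01586 h⁻¹
C = C₀ · e^(−k·t) = 2.261 × e^(−0.01586 × 141)
  = 2.261 × 0.1069 = 0.2417 mg/L
Convert: 0.2417 mg/L × 1000 = 241.7 ng/mL

240 ng/mL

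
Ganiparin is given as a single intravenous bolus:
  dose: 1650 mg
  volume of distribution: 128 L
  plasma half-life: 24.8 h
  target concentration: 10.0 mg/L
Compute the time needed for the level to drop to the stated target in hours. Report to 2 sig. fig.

9.1 h

C₀ = Dose / Vd = 1650 / 128 = 12.89 mg/L
k = ln2 / t½ = 0.693147 / 24.8 = 0.02795 h⁻¹
t = ln(C₀ / C) / k = ln(12.89 / 10.0) / 0.02795
  = ln(1.289) / 0.02795 = 0.2539 / 0.02795 = 9.084 h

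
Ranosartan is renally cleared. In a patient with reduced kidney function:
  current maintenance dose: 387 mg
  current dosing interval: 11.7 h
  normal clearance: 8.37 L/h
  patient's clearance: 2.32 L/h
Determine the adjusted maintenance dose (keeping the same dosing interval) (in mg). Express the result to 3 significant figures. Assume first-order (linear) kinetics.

To keep the same average steady-state level, dosing rate must scale with clearance.
CL ratio = 2.32 / 8.37 = 0.2772
New dose (same interval) = 387 × 0.2772 = 107.3 mg

107 mg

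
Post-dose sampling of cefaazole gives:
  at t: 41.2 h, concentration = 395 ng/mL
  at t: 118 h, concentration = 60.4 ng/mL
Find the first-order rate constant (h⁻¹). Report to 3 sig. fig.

k = ln(C₁/C₂) / (t₂ − t₁) = ln(395/60.4) / (118 − 41.2)
  = 1.878 / 76.80 = 0.02445 h⁻¹

0.0245 h⁻¹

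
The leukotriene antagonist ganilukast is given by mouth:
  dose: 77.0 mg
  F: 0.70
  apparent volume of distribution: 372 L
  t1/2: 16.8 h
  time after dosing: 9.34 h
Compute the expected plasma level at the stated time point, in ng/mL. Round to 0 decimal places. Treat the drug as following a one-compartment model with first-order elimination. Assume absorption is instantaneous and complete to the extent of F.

99 ng/mL

Amount reaching circulation = F × Dose = 0.70 × 77.00 = 53.90 mg
C₀ = F·Dose / Vd = 53.90 / 372 = 0.1449 mg/L
k = ln2 / t½ = 0.693147 / 16.8 = 0.04126 h⁻¹
C = C₀ · e^(−k·t) = 0.1449 × e^(−0.04126 × 9.34)
  = 0.1449 × 0.6802 = 0.09856 mg/L
Convert: 0.09856 mg/L × 1000 = 98.56 ng/mL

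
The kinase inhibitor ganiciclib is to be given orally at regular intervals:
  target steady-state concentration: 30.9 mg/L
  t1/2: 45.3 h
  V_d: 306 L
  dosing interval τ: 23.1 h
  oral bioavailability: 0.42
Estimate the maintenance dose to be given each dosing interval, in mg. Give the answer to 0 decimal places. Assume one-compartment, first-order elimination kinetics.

k = ln2 / t½ = 0.693147 / 45.3 = 0.01530 h⁻¹
CL = k × Vd = 0.01530 × 306 = 4.682 L/h
At steady state, F × (Dose/τ) = Css × CL.
Dose = Css × CL × τ / F = 30.9 × 4.682 × 23.1 / 0.42 = 7957 mg

7957 mg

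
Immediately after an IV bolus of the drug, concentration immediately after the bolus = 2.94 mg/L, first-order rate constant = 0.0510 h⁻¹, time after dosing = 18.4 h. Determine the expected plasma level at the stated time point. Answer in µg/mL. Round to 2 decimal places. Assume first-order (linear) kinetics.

C = C₀ · e^(−k·t) = 2.940 × e^(−0.05100 × 18.4)
  = 2.940 × 0.3913 = 1.150 mg/L
(1.150 mg/L = 1.150 µg/mL)

1.15 µg/mL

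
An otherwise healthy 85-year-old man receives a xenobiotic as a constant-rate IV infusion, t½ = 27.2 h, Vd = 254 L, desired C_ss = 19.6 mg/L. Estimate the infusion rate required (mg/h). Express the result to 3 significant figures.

k = ln2 / t½ = 0.693147 / 27.2 = 0.02548 h⁻¹
CL = k × Vd = 0.02548 × 254 = 6.472 L/h
At steady state, infusion rate R₀ = Css × CL = 19.6 × 6.472 = 126.9 mg/h

127 mg/h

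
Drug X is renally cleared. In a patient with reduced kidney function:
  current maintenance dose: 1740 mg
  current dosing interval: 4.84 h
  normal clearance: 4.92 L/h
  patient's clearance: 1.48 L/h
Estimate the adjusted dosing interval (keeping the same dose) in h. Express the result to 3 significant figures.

16.1 h

To keep the same average steady-state level, dosing rate must scale with clearance.
CL ratio = 1.48 / 4.92 = 0.3008
New interval (same dose) = 4.84 / 0.3008 = 16.09 h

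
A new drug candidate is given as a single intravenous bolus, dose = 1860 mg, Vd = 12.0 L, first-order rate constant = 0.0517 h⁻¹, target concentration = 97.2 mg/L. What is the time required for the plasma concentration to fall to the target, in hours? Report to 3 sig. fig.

9.03 h

C₀ = Dose / Vd = 1860 / 12.0 = 155.0 mg/L
t = ln(C₀ / C) / k = ln(155.0 / 97.2) / 0.05170
  = ln(1.595) / 0.05170 = 0.4669 / 0.05170 = 9.031 h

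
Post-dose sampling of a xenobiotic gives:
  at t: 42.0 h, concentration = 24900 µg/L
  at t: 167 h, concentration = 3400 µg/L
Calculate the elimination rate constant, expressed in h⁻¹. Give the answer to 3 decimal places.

0.016 h⁻¹

k = ln(C₁/C₂) / (t₂ − t₁) = ln(24900/3400) / (167 − 42.0)
  = 1.991 / 125.0 = 0.01593 h⁻¹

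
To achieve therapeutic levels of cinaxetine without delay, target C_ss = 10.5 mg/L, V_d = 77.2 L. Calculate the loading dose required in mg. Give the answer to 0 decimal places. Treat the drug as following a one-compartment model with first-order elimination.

811 mg

LD = Css × Vd = 10.5 × 77.2 = 810.6 mg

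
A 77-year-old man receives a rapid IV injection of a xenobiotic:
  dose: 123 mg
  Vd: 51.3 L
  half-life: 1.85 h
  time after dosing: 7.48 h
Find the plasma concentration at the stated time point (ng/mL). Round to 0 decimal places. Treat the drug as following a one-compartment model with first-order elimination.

C₀ = Dose / Vd = 123.0 / 51.3 = 2.398 mg/L
k = ln2 / t½ = 0.693147 / 1.85 = 0.3747 h⁻¹
C = C₀ · e^(−k·t) = 2.398 × e^(−0.3747 × 7.48)
  = 2.398 × 0.06064 = 0.1454 mg/L
Convert: 0.1454 mg/L × 1000 = 145.4 ng/mL

145 ng/mL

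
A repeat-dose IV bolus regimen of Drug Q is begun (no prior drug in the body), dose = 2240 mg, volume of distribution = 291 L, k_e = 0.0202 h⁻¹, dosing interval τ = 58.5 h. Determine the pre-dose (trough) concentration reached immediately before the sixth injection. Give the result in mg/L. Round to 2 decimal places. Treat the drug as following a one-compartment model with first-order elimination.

3.40 mg/L

C₀ per dose = Dose / Vd = 2240 / 291 = 7.698 mg/L
Fraction remaining after one interval: r = e^(−kτ) = e^(−0.02020 × 58.5) = 0.3068
Before dose 6, 5 doses have been given (aged 1τ, 2τ, 3τ, 4τ, 5τ).
C_trough = C₀ × (r + r² + … + r^5) = C₀ × r(1−r^5)/(1−r)
        = 7.698 × 0.3068 × (1 − 0.002718) / (1 − 0.3068) = 3.398 mg/L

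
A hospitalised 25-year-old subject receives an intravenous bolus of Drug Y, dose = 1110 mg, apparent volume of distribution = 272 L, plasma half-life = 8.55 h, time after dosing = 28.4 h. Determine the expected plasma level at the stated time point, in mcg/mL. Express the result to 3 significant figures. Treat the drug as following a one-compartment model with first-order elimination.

C₀ = Dose / Vd = 1110 / 272 = 4.081 mg/L
k = ln2 / t½ = 0.693147 / 8.55 = 0.08107 h⁻¹
C = C₀ · e^(−k·t) = 4.081 × e^(−0.08107 × 28.4)
  = 4.081 × 0.1000 = 0.4081 mg/L
(0.4081 mg/L = 0.4081 mcg/mL)

0.408 mcg/mL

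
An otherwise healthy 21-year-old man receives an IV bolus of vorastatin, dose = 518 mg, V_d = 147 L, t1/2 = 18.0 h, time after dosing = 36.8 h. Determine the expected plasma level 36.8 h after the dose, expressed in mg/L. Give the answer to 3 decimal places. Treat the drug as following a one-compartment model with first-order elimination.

C₀ = Dose / Vd = 518.0 / 147 = 3.524 mg/L
k = ln2 / t½ = 0.693147 / 18.0 = 0.03851 h⁻¹
C = C₀ · e^(−k·t) = 3.524 × e^(−0.03851 × 36.8)
  = 3.524 × 0.2424 = 0.8542 mg/L

0.854 mg/L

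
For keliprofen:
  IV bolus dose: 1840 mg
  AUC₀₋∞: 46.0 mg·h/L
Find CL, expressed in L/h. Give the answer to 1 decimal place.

40.0 L/h

CL = Dose / AUC = 1840 / 46.0 = 40.00 L/h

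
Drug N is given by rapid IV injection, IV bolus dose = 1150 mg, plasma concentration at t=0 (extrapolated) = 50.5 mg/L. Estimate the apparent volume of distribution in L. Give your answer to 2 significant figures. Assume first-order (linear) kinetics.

23 L

Vd = Dose / C₀ = 1150 / 50.5 = 22.77 L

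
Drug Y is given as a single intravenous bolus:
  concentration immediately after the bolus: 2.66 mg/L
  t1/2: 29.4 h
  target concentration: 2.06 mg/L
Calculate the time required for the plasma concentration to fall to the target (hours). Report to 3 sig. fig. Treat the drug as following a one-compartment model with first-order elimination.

10.8 h

k = ln2 / t½ = 0.693147 / 29.4 = 0.02358 h⁻¹
t = ln(C₀ / C) / k = ln(2.660 / 2.06) / 0.02358
  = ln(1.291) / 0.02358 = 0.2554 / 0.02358 = 10.83 h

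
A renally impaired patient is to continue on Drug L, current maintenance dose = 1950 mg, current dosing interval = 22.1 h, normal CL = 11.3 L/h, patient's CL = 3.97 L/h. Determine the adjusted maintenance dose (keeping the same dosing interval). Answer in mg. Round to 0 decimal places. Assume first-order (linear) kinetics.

To keep the same average steady-state level, dosing rate must scale with clearance.
CL ratio = 3.97 / 11.3 = 0.3513
New dose (same interval) = 1950 × 0.3513 = 685.0 mg

685 mg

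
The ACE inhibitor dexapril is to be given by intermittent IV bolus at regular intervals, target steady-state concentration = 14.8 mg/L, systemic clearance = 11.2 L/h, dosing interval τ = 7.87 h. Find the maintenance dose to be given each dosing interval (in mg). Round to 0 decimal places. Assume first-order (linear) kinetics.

At steady state, Dose/τ = Css × CL.
Dose = Css × CL × τ = 14.8 × 11.20 × 7.87 = 1305 mg

1305 mg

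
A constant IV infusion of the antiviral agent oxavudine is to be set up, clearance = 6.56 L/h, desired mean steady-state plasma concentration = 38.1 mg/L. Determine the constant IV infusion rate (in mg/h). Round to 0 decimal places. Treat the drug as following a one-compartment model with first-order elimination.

At steady state, infusion rate R₀ = Css × CL = 38.1 × 6.560 = 249.9 mg/h

250 mg/h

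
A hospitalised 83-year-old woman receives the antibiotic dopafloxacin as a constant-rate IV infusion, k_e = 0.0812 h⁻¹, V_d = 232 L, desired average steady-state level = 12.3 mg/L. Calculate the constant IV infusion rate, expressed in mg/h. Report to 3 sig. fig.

CL = k × Vd = 0.08120 × 232 = 18.84 L/h
At steady state, infusion rate R₀ = Css × CL = 12.3 × 18.84 = 231.7 mg/h

232 mg/h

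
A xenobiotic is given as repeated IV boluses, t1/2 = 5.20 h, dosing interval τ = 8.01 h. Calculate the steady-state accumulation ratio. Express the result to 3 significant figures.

1.52

k = ln2 / t½ = 0.693147 / 5.20 = 0.1333 h⁻¹
e^(−kτ) = e^(−0.1333 × 8.01) = 0.3438
Accumulation ratio R = 1 / (1 − e^(−kτ)) = 1 / (1 − 0.3438) = 1.524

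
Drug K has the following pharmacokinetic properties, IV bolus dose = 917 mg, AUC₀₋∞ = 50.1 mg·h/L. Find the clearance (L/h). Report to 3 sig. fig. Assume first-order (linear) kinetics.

CL = Dose / AUC = 917 / 50.1 = 18.30 L/h

18.3 L/h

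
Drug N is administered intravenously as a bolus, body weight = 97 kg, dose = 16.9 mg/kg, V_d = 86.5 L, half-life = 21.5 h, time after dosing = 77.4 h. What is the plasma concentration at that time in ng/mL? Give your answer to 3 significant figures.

1560 ng/mL

Total dose = 16.9 × 97 = 1639 mg
C₀ = Dose / Vd = 1639 / 86.5 = 18.95 mg/L
k = ln2 / t½ = 0.693147 / 21.5 = 0.03224 h⁻¹
C = C₀ · e^(−k·t) = 18.95 × e^(−0.03224 × 77.4)
  = 18.95 × 0.08247 = 1.563 mg/L
Convert: 1.563 mg/L × 1000 = 1563 ng/mL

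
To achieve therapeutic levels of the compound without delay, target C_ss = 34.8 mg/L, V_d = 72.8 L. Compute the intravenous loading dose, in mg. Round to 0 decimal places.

LD = Css × Vd = 34.8 × 72.8 = 2533 mg

2533 mg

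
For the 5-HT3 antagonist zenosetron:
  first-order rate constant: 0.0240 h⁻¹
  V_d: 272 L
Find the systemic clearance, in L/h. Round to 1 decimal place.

CL = k × Vd = 0.0240 × 272 = 6.528 L/h

6.5 L/h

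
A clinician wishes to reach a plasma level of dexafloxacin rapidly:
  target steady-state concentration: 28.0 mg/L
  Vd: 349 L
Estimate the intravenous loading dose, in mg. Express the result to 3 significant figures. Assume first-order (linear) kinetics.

9770 mg

LD = Css × Vd = 28.0 × 349 = 9772 mg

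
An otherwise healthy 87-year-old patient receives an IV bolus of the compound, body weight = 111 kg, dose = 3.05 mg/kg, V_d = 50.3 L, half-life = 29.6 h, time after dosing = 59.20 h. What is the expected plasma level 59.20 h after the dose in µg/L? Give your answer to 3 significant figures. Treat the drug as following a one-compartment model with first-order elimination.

1680 µg/L

Total dose = 3.05 × 111 = 338.6 mg
C₀ = Dose / Vd = 338.6 / 50.3 = 6.732 mg/L
k = ln2 / t½ = 0.693147 / 29.6 = 0.02342 h⁻¹
t / t½ = 59.20 / 29.6 = 2 half-lives
C = C₀ × (1/2)^2 = 6.732 × 0.2500 = 1.683 mg/L
Convert: 1.683 mg/L × 1000 = 1683 µg/L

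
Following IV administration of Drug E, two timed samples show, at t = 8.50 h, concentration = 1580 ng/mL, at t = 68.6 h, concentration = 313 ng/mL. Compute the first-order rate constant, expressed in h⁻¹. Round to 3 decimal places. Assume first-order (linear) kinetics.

k = ln(C₁/C₂) / (t₂ − t₁) = ln(1580/313) / (68.6 − 8.50)
  = 1.619 / 60.10 = 0.02694 h⁻¹

0.027 h⁻¹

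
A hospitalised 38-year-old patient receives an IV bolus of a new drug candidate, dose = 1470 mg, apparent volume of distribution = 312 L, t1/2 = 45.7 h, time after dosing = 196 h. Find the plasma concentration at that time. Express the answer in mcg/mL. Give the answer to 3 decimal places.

0.241 mcg/mL

C₀ = Dose / Vd = 1470 / 312 = 4.712 mg/L
k = ln2 / t½ = 0.693147 / 45.7 = 0.01517 h⁻¹
C = C₀ · e^(−k·t) = 4.712 × e^(−0.01517 × 196)
  = 4.712 × 0.05113 = 0.2409 mg/L
(0.2409 mg/L = 0.2409 mcg/mL)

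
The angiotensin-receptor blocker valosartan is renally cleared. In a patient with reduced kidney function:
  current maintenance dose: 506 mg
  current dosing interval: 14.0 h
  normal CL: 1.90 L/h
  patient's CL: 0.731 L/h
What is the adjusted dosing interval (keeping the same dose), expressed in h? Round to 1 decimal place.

36.4 h

To keep the same average steady-state level, dosing rate must scale with clearance.
CL ratio = 0.731 / 1.90 = 0.3847
New interval (same dose) = 14.0 / 0.3847 = 36.39 h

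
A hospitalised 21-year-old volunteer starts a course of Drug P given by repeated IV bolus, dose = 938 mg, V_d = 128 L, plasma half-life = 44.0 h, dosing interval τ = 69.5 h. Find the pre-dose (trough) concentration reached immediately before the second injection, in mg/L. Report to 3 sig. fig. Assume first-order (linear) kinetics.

2.45 mg/L

C₀ per dose = Dose / Vd = 938 / 128 = 7.328 mg/L
k = ln2 / t½ = 0.693147 / 44.0 = 0.01575 h⁻¹
Fraction remaining after one interval: r = e^(−kτ) = e^(−0.01575 × 69.5) = 0.3347
Before dose 2, 1 dose has been given (aged 1τ).
C_trough = C₀ × r = 7.328 × 0.3347 = 2.453 mg/L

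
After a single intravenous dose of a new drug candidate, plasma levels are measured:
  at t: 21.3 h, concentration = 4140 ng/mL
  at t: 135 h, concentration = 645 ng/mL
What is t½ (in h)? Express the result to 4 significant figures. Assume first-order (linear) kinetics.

k = ln(C₁/C₂) / (t₂ − t₁) = ln(4140/645) / (135 − 21.3)
  = 1.859 / 113.7 = 0.01635 h⁻¹
t½ = ln2 / k = 0.693147 / 0.01635 = 42.39 h

42.39 h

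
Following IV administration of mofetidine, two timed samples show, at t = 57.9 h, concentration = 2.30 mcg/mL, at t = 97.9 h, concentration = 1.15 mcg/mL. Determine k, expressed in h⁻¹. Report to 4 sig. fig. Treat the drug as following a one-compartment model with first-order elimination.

0.01733 h⁻¹

k = ln(C₁/C₂) / (t₂ − t₁) = ln(2.30/1.15) / (97.9 − 57.9)
  = 0.6931 / 40.00 = 0.01733 h⁻¹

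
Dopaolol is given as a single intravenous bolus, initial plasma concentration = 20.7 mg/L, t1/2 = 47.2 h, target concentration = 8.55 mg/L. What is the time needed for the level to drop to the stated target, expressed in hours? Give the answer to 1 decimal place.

60.2 h

k = ln2 / t½ = 0.693147 / 47.2 = 0.01469 h⁻¹
t = ln(C₀ / C) / k = ln(20.70 / 8.55) / 0.01469
  = ln(2.421) / 0.01469 = 0.8842 / 0.01469 = 60.19 h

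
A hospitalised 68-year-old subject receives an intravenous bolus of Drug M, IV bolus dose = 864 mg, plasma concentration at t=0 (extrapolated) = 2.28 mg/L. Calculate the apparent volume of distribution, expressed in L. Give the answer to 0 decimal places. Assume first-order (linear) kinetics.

Vd = Dose / C₀ = 864.0 / 2.28 = 378.9 L

379 L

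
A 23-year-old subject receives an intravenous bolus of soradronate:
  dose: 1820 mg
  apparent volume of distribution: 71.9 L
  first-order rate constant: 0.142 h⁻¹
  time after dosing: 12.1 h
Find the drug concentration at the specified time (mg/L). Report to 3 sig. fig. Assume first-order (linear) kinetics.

C₀ = Dose / Vd = 1820 / 71.9 = 25.31 mg/L
C = C₀ · e^(−k·t) = 25.31 × e^(−0.1420 × 12.1)
  = 25.31 × 0.1794 = 4.541 mg/L

4.54 mg/L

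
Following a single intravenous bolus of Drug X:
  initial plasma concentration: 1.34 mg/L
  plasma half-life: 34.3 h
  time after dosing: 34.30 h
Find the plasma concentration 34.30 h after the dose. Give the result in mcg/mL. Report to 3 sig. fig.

k = ln2 / t½ = 0.693147 / 34.3 = 0.02021 h⁻¹
t / t½ = 34.30 / 34.3 = 1 half-lives
C = C₀ × (1/2)^1 = 1.340 × 0.5000 = 0.6700 mg/L
(0.6700 mg/L = 0.6700 mcg/mL)

0.670 mcg/mL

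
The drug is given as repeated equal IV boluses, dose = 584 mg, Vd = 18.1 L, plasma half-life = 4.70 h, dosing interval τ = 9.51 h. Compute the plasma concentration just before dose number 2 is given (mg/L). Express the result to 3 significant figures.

C₀ per dose = Dose / Vd = 584 / 18.1 = 32.27 mg/L
k = ln2 / t½ = 0.693147 / 4.70 = 0.1475 h⁻¹
Fraction remaining after one interval: r = e^(−kτ) = e^(−0.1475 × 9.51) = 0.2459
Before dose 2, 1 dose has been given (aged 1τ).
C_trough = C₀ × r = 32.27 × 0.2459 = 7.935 mg/L

7.94 mg/L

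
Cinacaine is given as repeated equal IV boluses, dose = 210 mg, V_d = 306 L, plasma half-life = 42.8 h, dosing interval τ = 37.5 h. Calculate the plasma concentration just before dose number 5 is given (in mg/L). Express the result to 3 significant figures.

C₀ per dose = Dose / Vd = 210 / 306 = 0.6863 mg/L
k = ln2 / t½ = 0.693147 / 42.8 = 0.01620 h⁻¹
Fraction remaining after one interval: r = e^(−kτ) = e^(−0.01620 × 37.5) = 0.5447
Before dose 5, 4 doses have been given (aged 1τ, 2τ, 3τ, 4τ).
C_trough = C₀ × (r + r² + … + r^4) = C₀ × r(1−r^4)/(1−r)
        = 0.6863 × 0.5447 × (1 − 0.08803) / (1 − 0.5447) = 0.7488 mg/L

0.749 mg/L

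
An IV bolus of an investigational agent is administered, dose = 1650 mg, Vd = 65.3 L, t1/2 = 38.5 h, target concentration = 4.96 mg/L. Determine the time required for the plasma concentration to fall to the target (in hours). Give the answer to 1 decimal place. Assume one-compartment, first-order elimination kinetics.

90.4 h

C₀ = Dose / Vd = 1650 / 65.3 = 25.27 mg/L
k = ln2 / t½ = 0.693147 / 38.5 = 0.01800 h⁻¹
t = ln(C₀ / C) / k = ln(25.27 / 4.96) / 0.01800
  = ln(5.095) / 0.01800 = 1.628 / 0.01800 = 90.44 h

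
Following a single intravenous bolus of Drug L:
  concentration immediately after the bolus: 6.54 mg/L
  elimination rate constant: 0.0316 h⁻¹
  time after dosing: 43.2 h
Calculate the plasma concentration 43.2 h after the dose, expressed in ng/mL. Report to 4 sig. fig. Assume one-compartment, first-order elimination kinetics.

C = C₀ · e^(−k·t) = 6.540 × e^(−0.03160 × 43.2)
  = 6.540 × 0.2554 = 1.670 mg/L
Convert: 1.670 mg/L × 1000 = 1670 ng/mL

1670 ng/mL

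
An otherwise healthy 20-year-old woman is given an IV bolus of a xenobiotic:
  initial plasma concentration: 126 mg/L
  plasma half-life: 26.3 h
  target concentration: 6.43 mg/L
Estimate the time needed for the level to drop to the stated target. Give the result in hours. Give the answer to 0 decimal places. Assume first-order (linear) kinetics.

k = ln2 / t½ = 0.693147 / 26.3 = 0.02636 h⁻¹
t = ln(C₀ / C) / k = ln(126.0 / 6.43) / 0.02636
  = ln(19.60) / 0.02636 = 2.976 / 0.02636 = 112.9 h

113 h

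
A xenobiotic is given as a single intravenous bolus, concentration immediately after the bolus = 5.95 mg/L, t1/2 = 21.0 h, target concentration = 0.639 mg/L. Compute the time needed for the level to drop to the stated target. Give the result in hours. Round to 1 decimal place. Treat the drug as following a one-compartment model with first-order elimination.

67.6 h

k = ln2 / t½ = 0.693147 / 21.0 = 0.03301 h⁻¹
t = ln(C₀ / C) / k = ln(5.950 / 0.639) / 0.03301
  = ln(9.311) / 0.03301 = 2.231 / 0.03301 = 67.59 h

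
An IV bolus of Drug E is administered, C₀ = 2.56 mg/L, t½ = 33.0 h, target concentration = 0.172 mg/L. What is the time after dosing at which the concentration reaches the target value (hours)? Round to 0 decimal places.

129 h

k = ln2 / t½ = 0.693147 / 33.0 = 0.02100 h⁻¹
t = ln(C₀ / C) / k = ln(2.560 / 0.172) / 0.02100
  = ln(14.88) / 0.02100 = 2.700 / 0.02100 = 128.6 h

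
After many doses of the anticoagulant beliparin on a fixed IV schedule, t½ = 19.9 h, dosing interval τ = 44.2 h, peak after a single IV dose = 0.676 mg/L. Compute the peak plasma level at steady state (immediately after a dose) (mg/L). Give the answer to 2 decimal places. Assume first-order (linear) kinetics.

0.86 mg/L

k = ln2 / t½ = 0.693147 / 19.9 = 0.03483 h⁻¹
e^(−kτ) = e^(−0.03483 × 44.2) = 0.2145
Accumulation ratio R = 1 / (1 − e^(−kτ)) = 1 / (1 − 0.2145) = 1.273
Steady-state peak = C₀ × R = 0.676 × 1.273 = 0.8605 mg/L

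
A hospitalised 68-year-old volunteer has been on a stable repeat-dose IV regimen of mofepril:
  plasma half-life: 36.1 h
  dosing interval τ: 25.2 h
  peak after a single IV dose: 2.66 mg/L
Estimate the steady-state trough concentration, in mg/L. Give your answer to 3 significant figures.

4.27 mg/L

k = ln2 / t½ = 0.693147 / 36.1 = 0.01920 h⁻¹
e^(−kτ) = e^(−0.01920 × 25.2) = 0.6164
Accumulation ratio R = 1 / (1 − e^(−kτ)) = 1 / (1 − 0.6164) = 2.607
Steady-state trough = C₀ × R × e^(−kτ) = 2.66 × 2.607 × 0.6164 = 4.274 mg/L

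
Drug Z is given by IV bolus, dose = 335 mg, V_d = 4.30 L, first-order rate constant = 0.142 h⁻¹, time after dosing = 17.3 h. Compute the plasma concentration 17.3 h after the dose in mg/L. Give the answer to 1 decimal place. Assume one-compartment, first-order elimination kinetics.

C₀ = Dose / Vd = 335.0 / 4.30 = 77.91 mg/L
C = C₀ · e^(−k·t) = 77.91 × e^(−0.1420 × 17.3)
  = 77.91 × 0.08573 = 6.679 mg/L

6.7 mg/L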